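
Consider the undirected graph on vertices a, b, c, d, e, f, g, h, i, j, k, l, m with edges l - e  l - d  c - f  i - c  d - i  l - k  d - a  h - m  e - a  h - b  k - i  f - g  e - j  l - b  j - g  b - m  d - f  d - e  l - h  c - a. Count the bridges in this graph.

The edges on the cycle l-k-i-c-a-e-l are not bridges since each lies on that cycle.
Every edge lies on some cycle, so there are no bridges.

0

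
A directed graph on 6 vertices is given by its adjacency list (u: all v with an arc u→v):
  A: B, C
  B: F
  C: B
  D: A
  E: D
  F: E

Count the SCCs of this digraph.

1

{A, B, C, D, E, F} are all mutually reachable — one SCC of size 6.
That gives 1 strongly connected component.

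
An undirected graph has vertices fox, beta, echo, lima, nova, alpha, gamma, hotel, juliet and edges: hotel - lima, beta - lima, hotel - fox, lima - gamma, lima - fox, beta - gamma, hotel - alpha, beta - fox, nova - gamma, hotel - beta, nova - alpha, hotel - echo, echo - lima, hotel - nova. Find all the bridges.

none

The edges on the cycle hotel-echo-lima-fox-beta-hotel are not bridges since each lies on that cycle.
Every edge lies on some cycle, so there are no bridges.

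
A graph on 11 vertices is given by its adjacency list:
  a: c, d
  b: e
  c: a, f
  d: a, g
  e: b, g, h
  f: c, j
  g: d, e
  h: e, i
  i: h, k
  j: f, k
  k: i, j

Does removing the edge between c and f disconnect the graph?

After removing c-f, the path c-a-d-g-e-h-i-k-j-f still connects them, so the edge is not a bridge.

No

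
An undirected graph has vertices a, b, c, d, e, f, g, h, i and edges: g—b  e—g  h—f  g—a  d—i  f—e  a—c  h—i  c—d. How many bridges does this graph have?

The edges on the cycle h-f-e-g-a-c-d-i-h are not bridges since each lies on that cycle.
But removing b—g disconnects b from g — this is a bridge.

1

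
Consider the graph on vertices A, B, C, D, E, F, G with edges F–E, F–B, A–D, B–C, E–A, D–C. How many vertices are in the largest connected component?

6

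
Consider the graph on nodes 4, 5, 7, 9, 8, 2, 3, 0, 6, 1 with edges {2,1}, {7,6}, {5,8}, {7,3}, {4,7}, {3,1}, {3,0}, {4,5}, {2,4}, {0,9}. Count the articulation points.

5

Removing 0 increases the component count from 1 to 2, so 0 is a cut vertex.
Removing 3 increases the component count from 1 to 2, so 3 is a cut vertex.
Removing 4 increases the component count from 1 to 2, so 4 is a cut vertex.
Likewise 5, 7 are cut vertices.
By contrast removing 1 leaves 1 component; it is not a cut vertex. No other vertex is a cut vertex either.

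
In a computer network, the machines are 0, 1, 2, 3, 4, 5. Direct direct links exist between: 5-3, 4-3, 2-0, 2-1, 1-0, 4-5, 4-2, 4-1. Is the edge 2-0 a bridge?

No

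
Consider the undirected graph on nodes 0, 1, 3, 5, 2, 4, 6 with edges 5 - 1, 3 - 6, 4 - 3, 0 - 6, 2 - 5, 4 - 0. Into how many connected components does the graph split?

2

Starting from 1 we can reach 1, 2, 5. That is one component of size 3.
Starting from 0 we can reach 0, 3, 4, 6. That is one component of size 4.
Total: 2 components.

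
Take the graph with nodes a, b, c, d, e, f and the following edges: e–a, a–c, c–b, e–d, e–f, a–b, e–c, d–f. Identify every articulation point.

Removing e increases the component count from 1 to 2, so e is a cut vertex.
By contrast removing a leaves 1 component; it is not a cut vertex. No other vertex is a cut vertex either.

e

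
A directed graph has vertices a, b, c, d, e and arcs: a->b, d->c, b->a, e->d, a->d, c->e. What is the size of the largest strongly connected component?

3

{c, d, e} are all mutually reachable — one SCC of size 3.
{a, b} are all mutually reachable — one SCC of size 2.
The largest has 3 vertices.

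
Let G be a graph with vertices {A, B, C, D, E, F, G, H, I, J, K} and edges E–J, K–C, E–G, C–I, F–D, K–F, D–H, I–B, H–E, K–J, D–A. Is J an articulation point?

Deleting J leaves 1 component (was 1) (its neighbors E, K remain connected to each other), so J is not a cut vertex.

No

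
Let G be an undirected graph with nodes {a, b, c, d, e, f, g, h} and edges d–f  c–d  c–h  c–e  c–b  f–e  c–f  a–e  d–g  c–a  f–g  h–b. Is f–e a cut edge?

No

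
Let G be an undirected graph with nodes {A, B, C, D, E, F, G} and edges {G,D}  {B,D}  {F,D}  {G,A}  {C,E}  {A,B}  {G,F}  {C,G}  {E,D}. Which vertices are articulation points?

Removing F, for instance, still leaves 1 component. No single vertex removal increases the component count — the graph has no articulation points.

none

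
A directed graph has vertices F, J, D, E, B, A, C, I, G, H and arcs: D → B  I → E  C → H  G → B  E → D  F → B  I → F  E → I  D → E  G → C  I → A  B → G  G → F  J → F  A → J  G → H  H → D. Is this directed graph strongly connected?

From D we can reach every vertex (A, B, C, D, E, F, G, H, I, J), and every vertex can reach D (A, B, C, D, E, F, G, H, I, J). So the whole graph is one strongly connected component.

Yes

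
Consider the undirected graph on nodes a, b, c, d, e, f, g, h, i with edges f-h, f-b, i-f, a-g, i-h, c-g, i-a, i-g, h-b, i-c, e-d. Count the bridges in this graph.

1

The edges on the cycle i-c-g-i are not bridges since each lies on that cycle.
But removing d-e disconnects d from e — this is a bridge.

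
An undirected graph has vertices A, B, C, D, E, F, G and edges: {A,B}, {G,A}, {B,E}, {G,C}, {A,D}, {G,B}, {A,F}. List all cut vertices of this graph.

Removing A increases the component count from 1 to 3, so A is a cut vertex.
Removing B increases the component count from 1 to 2, so B is a cut vertex.
Removing G increases the component count from 1 to 2, so G is a cut vertex.
By contrast removing F leaves 1 component; it is not a cut vertex. No other vertex is a cut vertex either.

A, B, G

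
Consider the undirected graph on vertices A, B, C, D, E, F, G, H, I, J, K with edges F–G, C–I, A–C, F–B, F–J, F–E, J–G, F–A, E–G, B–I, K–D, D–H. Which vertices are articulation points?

Removing D increases the component count from 2 to 3, so D is a cut vertex.
Removing F increases the component count from 2 to 3, so F is a cut vertex.
By contrast removing I leaves 2 components; it is not a cut vertex. No other vertex is a cut vertex either.

D, F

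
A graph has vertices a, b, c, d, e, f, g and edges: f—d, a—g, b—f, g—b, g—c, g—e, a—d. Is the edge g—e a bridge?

Yes

Removing g—e leaves no path between g and e: the component count goes from 1 to 2. So it is a bridge.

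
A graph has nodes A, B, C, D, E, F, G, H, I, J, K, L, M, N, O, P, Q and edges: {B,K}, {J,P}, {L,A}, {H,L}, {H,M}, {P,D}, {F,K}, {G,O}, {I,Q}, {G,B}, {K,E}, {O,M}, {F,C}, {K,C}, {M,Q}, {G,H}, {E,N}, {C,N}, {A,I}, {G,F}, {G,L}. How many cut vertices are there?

2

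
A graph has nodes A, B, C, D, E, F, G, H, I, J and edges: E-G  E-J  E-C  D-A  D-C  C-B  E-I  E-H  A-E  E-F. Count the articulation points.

2

Removing C increases the component count from 1 to 2, so C is a cut vertex.
Removing E increases the component count from 1 to 6, so E is a cut vertex.
By contrast removing G leaves 1 component; it is not a cut vertex. No other vertex is a cut vertex either.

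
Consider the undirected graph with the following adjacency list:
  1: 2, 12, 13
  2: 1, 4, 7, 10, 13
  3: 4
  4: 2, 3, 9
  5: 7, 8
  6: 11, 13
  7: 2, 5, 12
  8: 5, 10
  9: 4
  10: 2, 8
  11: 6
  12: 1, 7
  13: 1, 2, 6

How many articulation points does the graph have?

Removing 2 increases the component count from 1 to 2, so 2 is a cut vertex.
Removing 4 increases the component count from 1 to 3, so 4 is a cut vertex.
Removing 6 increases the component count from 1 to 2, so 6 is a cut vertex.
Likewise 13 is a cut vertex.
By contrast removing 5 leaves 1 component; it is not a cut vertex. No other vertex is a cut vertex either.

4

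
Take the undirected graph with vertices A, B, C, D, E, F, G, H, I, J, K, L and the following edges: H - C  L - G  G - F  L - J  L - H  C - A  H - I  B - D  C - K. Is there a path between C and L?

From C we can reach A, C, F, G, H, I, J, K, L, which includes L.

Yes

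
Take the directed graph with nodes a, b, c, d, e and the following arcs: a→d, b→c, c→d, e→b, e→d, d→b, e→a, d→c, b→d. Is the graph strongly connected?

No

There is no directed path from a to e, so the graph is not strongly connected.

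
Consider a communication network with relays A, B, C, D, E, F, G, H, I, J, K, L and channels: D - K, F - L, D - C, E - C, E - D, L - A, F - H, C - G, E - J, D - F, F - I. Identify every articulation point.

Removing C increases the component count from 2 to 3, so C is a cut vertex.
Removing D increases the component count from 2 to 4, so D is a cut vertex.
Removing E increases the component count from 2 to 3, so E is a cut vertex.
Likewise F, L are cut vertices.
By contrast removing J leaves 2 components; it is not a cut vertex. No other vertex is a cut vertex either.

C, D, E, F, L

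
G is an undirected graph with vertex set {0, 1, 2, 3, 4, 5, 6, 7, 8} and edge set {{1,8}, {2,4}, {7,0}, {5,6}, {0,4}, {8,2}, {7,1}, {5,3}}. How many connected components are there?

2

Starting from 3 we can reach 3, 5, 6. That is one component of size 3.
Starting from 0 we can reach 0, 1, 2, 4, 7, 8. That is one component of size 6.
Total: 2 components.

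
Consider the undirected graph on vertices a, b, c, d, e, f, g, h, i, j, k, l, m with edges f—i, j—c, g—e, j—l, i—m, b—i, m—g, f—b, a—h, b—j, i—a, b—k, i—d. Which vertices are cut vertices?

Removing a increases the component count from 1 to 2, so a is a cut vertex.
Removing b increases the component count from 1 to 3, so b is a cut vertex.
Removing g increases the component count from 1 to 2, so g is a cut vertex.
Likewise i, j, m are cut vertices.
By contrast removing c leaves 1 component; it is not a cut vertex. No other vertex is a cut vertex either.

a, b, g, i, j, m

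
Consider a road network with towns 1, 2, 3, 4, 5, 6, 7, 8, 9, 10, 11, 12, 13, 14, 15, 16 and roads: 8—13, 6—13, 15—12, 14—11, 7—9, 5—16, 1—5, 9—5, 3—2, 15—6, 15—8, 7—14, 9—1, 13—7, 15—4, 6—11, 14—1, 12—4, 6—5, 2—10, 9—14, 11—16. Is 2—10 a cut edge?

Removing 2—10 leaves no path between 2 and 10: the component count goes from 2 to 3. So it is a bridge.

Yes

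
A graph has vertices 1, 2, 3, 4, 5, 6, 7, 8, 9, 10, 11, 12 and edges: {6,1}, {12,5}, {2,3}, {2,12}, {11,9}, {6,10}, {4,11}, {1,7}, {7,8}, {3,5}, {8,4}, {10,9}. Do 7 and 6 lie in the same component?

From 7 we can reach 1, 4, 6, 7, 8, 9, 10, 11, which includes 6.

Yes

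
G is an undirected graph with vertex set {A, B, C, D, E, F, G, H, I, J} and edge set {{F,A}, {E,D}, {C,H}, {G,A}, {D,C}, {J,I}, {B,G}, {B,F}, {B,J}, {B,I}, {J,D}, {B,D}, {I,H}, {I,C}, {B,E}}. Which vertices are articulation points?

Removing B increases the component count from 1 to 2, so B is a cut vertex.
By contrast removing G leaves 1 component; it is not a cut vertex. No other vertex is a cut vertex either.

B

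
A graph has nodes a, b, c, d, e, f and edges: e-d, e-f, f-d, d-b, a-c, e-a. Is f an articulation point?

No

Deleting f leaves 1 component (was 1) (its neighbors d, e remain connected to each other), so f is not a cut vertex.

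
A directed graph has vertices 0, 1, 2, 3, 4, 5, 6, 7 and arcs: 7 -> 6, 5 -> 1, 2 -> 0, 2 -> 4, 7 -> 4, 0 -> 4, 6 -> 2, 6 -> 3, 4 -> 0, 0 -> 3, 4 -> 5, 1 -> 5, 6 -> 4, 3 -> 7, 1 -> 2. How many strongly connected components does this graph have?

1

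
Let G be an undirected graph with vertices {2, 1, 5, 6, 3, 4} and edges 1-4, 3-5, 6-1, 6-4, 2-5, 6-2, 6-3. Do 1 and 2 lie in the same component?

Yes

From 1 we can reach 1, 2, 3, 4, 5, 6, which includes 2.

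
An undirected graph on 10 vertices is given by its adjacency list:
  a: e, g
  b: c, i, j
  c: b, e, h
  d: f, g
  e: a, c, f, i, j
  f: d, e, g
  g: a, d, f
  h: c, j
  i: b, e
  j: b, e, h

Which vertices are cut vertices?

e

Removing e increases the component count from 1 to 2, so e is a cut vertex.
By contrast removing c leaves 1 component; it is not a cut vertex. No other vertex is a cut vertex either.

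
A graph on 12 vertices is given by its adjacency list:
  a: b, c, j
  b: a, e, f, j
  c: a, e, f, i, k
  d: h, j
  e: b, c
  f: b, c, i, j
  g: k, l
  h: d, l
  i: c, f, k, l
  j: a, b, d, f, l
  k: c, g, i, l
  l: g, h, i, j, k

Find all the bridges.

none

The edges on the cycle c-e-b-a-c are not bridges since each lies on that cycle.
Every edge lies on some cycle, so there are no bridges.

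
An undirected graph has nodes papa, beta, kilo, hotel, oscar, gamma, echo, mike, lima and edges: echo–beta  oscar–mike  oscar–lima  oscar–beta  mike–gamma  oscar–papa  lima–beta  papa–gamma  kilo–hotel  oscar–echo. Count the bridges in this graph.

The edges on the cycle oscar-echo-beta-oscar are not bridges since each lies on that cycle.
But removing hotel–kilo disconnects hotel from kilo — this is a bridge.

1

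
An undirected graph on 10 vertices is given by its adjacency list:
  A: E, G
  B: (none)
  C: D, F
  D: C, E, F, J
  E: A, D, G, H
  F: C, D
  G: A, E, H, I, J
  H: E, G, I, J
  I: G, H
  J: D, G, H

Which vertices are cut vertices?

Removing D increases the component count from 2 to 3, so D is a cut vertex.
By contrast removing J leaves 2 components; it is not a cut vertex. No other vertex is a cut vertex either.

D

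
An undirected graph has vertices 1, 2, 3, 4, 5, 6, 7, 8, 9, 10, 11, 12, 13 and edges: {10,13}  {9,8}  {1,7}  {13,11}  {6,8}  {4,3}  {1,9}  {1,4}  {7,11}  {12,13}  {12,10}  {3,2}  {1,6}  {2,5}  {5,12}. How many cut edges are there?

The edges on the cycle 12-10-13-12 are not bridges since each lies on that cycle.
Every edge lies on some cycle, so there are no bridges.

0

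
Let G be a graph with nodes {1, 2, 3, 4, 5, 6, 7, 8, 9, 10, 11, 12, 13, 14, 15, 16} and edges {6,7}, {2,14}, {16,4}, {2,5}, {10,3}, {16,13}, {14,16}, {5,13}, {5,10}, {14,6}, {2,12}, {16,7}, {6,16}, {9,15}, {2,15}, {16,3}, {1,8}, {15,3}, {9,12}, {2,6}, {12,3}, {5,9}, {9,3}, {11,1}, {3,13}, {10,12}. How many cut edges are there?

The edges on the cycle 6-16-7-6 are not bridges since each lies on that cycle.
But removing 4-16 disconnects 4 from 16; removing 1-8 disconnects 1 from 8; removing 11-1 disconnects 11 from 1 — these are bridges.
That makes 3 bridges.

3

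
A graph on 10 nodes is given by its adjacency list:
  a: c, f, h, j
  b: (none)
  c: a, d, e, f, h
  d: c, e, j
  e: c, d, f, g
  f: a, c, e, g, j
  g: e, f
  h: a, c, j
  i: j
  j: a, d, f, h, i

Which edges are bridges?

The edges on the cycle f-g-e-f are not bridges since each lies on that cycle.
But removing i-j disconnects i from j — this is a bridge.

i-j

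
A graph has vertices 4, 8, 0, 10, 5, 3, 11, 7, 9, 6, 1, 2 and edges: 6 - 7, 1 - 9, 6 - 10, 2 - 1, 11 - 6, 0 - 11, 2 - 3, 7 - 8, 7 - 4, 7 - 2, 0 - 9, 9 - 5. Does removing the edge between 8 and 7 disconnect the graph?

Removing 8 - 7 leaves no path between 8 and 7: the component count goes from 1 to 2. So it is a bridge.

Yes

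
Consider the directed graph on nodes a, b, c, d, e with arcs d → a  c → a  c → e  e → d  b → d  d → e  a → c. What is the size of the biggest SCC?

{a, c, d, e} are all mutually reachable — one SCC of size 4.
{b} is an SCC by itself.
The largest has 4 vertices.

4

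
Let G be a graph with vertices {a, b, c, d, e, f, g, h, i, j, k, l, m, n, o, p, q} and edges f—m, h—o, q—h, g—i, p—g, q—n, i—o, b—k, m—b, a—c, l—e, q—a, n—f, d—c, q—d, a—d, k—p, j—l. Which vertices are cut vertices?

l, q

Removing l increases the component count from 2 to 3, so l is a cut vertex.
Removing q increases the component count from 2 to 3, so q is a cut vertex.
By contrast removing h leaves 2 components; it is not a cut vertex. No other vertex is a cut vertex either.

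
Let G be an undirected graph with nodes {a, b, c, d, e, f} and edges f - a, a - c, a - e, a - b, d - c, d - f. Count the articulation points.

1

Removing a increases the component count from 1 to 3, so a is a cut vertex.
By contrast removing b leaves 1 component; it is not a cut vertex. No other vertex is a cut vertex either.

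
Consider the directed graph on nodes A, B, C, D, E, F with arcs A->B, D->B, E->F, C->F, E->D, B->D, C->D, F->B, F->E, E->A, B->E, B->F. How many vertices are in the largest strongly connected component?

5

{A, B, D, E, F} are all mutually reachable — one SCC of size 5.
{C} is an SCC by itself.
The largest has 5 vertices.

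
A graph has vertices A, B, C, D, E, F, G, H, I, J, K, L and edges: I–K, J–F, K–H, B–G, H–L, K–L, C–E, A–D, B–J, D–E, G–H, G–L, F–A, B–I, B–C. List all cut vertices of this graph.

Removing B increases the component count from 1 to 2, so B is a cut vertex.
By contrast removing E leaves 1 component; it is not a cut vertex. No other vertex is a cut vertex either.

B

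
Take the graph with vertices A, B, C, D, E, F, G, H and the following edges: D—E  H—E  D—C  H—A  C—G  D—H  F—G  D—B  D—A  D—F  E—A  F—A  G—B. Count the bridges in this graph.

0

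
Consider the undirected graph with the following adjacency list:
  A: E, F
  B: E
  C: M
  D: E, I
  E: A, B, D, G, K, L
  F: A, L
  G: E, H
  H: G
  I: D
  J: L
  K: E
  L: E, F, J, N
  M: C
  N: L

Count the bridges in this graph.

The edges on the cycle L-E-A-F-L are not bridges since each lies on that cycle.
But removing E-G disconnects E from G; removing E-K disconnects E from K; removing G-H disconnects G from H; removing E-B disconnects E from B — these are bridges.
In total 9 edges are bridges.

9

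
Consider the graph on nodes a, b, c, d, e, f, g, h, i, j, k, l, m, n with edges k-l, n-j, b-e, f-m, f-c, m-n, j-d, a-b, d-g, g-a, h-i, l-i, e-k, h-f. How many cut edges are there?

1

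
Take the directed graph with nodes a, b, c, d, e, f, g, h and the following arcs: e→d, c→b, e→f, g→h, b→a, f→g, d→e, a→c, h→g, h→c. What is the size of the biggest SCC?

3

{a, b, c} are all mutually reachable — one SCC of size 3.
{d, e} are all mutually reachable — one SCC of size 2.
{g, h} are all mutually reachable — one SCC of size 2.
{f} is an SCC by itself.
The largest has 3 vertices.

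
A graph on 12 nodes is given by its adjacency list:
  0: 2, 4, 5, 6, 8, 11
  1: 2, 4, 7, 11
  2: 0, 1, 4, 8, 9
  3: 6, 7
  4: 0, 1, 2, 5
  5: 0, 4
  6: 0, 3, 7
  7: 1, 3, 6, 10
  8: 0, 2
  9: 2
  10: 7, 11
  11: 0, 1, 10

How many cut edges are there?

1

The edges on the cycle 0-11-10-7-6-0 are not bridges since each lies on that cycle.
But removing 9-2 disconnects 9 from 2 — this is a bridge.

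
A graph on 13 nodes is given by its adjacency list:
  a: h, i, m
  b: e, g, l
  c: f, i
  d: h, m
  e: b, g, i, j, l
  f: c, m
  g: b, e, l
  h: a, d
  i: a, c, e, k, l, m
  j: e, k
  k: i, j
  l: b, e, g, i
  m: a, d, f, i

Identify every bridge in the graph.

The edges on the cycle l-g-b-l are not bridges since each lies on that cycle.
Every edge lies on some cycle, so there are no bridges.

none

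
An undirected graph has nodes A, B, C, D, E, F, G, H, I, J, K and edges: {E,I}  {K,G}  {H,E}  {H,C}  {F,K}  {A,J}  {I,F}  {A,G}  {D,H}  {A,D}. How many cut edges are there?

The edges on the cycle A-D-H-E-I-F-K-G-A are not bridges since each lies on that cycle.
But removing C—H disconnects C from H; removing A—J disconnects A from J — these are bridges.
That makes 2 bridges.

2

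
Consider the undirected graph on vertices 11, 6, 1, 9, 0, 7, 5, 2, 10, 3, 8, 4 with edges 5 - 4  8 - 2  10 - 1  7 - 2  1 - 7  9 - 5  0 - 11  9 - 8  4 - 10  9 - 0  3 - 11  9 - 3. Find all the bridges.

The edges on the cycle 9-0-11-3-9 are not bridges since each lies on that cycle.
Every edge lies on some cycle, so there are no bridges.

none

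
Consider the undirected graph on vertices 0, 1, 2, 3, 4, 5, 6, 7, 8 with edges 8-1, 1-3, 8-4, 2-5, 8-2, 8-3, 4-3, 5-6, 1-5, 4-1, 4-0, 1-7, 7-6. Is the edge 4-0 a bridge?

Removing 4-0 leaves no path between 4 and 0: the component count goes from 1 to 2. So it is a bridge.

Yes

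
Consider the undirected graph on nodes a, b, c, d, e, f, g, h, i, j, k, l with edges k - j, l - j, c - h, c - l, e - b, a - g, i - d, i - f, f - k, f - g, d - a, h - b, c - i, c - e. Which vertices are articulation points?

Removing c increases the component count from 1 to 2, so c is a cut vertex.
By contrast removing i leaves 1 component; it is not a cut vertex. No other vertex is a cut vertex either.

c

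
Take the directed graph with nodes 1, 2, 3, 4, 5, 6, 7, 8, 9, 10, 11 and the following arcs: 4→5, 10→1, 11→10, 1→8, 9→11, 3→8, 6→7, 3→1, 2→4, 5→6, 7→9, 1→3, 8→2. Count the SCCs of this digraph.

1

{1, 2, 3, 4, 5, 6, 7, 8, 9, 10, 11} are all mutually reachable — one SCC of size 11.
That gives 1 strongly connected component.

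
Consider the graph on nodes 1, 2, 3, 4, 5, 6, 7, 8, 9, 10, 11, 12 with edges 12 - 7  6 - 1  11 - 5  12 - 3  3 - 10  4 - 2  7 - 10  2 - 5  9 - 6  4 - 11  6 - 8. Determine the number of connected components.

3

Starting from 2 we can reach 2, 4, 5, 11. That is one component of size 4.
Starting from 3 we can reach 3, 7, 10, 12. That is one component of size 4.
Starting from 1 we can reach 1, 6, 8, 9. That is one component of size 4.
Total: 3 components.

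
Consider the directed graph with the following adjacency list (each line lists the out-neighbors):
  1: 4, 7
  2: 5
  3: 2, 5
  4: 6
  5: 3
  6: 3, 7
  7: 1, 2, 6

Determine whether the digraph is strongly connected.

No

There is no directed path from 5 to 4, so the graph is not strongly connected.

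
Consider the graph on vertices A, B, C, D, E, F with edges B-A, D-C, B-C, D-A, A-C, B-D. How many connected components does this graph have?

F is isolated — a component by itself.
E is isolated — a component by itself.
Starting from A we can reach A, B, C, D. That is one component of size 4.
Total: 3 components.

3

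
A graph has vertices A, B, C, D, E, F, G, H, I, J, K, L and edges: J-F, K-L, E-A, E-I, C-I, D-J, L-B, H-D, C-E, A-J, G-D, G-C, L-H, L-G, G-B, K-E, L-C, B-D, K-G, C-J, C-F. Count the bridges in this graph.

The edges on the cycle G-C-E-A-J-D-G are not bridges since each lies on that cycle.
Every edge lies on some cycle, so there are no bridges.

0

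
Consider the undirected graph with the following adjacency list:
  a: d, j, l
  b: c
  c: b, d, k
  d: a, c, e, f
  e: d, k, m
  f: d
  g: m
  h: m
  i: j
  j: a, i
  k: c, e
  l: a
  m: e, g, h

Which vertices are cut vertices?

a, c, d, e, j, m

Removing a increases the component count from 1 to 3, so a is a cut vertex.
Removing c increases the component count from 1 to 2, so c is a cut vertex.
Removing d increases the component count from 1 to 3, so d is a cut vertex.
Likewise e, j, m are cut vertices.
By contrast removing k leaves 1 component; it is not a cut vertex. No other vertex is a cut vertex either.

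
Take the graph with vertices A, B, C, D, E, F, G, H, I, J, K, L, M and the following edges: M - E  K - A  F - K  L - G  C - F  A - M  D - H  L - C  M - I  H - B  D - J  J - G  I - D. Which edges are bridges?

B-H, D-H, E-M

The edges on the cycle L-C-F-K-A-M-I-D-J-G-L are not bridges since each lies on that cycle.
But removing E - M disconnects E from M; removing H - D disconnects H from D; removing H - B disconnects H from B — these are bridges.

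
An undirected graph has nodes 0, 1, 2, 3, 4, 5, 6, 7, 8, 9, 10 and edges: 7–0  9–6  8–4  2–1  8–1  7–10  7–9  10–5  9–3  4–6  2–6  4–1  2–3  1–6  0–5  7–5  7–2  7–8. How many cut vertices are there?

1

Removing 7 increases the component count from 1 to 2, so 7 is a cut vertex.
By contrast removing 10 leaves 1 component; it is not a cut vertex. No other vertex is a cut vertex either.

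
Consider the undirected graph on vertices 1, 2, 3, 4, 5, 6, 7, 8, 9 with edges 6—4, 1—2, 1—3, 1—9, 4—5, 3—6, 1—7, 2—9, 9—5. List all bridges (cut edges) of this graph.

1-7

The edges on the cycle 1-3-6-4-5-9-2-1 are not bridges since each lies on that cycle.
But removing 7—1 disconnects 7 from 1 — this is a bridge.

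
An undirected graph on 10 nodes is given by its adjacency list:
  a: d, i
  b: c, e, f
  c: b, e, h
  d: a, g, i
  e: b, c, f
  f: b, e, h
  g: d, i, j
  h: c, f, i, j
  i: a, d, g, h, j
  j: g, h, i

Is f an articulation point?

No

Deleting f leaves 1 component (was 1) (its neighbors b, e, h remain connected to each other), so f is not a cut vertex.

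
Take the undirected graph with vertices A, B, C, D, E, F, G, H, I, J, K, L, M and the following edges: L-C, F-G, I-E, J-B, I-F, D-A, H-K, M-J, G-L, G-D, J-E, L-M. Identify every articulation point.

D, G, J, L

Removing D increases the component count from 2 to 3, so D is a cut vertex.
Removing G increases the component count from 2 to 3, so G is a cut vertex.
Removing J increases the component count from 2 to 3, so J is a cut vertex.
Likewise L is a cut vertex.
By contrast removing C leaves 2 components; it is not a cut vertex. No other vertex is a cut vertex either.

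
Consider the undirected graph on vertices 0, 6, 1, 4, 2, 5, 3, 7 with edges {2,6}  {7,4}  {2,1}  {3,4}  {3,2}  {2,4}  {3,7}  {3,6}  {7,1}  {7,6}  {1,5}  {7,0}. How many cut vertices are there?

2

Removing 1 increases the component count from 1 to 2, so 1 is a cut vertex.
Removing 7 increases the component count from 1 to 2, so 7 is a cut vertex.
By contrast removing 4 leaves 1 component; it is not a cut vertex. No other vertex is a cut vertex either.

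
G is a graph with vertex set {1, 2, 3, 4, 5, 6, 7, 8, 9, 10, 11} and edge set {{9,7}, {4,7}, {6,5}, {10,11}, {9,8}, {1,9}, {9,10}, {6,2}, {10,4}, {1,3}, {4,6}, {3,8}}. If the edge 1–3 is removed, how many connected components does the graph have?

1

1 and 3 are still connected via 1-9-8-3, so the component count stays at 1.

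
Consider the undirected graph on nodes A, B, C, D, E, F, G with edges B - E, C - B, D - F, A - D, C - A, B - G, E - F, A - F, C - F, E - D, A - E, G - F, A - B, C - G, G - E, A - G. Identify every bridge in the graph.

none

The edges on the cycle C-A-B-G-C are not bridges since each lies on that cycle.
Every edge lies on some cycle, so there are no bridges.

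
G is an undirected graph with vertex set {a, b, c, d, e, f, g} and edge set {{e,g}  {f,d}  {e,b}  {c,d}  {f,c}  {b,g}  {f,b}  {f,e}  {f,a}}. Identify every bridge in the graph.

The edges on the cycle f-e-b-f are not bridges since each lies on that cycle.
But removing a-f disconnects a from f — this is a bridge.

a-f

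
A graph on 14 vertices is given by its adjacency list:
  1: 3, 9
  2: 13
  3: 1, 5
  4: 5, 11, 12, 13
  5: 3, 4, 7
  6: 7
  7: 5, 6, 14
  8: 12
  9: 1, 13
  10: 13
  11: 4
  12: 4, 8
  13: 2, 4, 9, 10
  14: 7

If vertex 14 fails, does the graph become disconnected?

Deleting 14 leaves 1 component (was 1), so 14 is not a cut vertex.

No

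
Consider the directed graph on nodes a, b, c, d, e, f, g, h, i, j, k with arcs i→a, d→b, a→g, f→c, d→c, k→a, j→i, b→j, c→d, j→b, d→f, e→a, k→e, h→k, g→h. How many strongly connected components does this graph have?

4

{a, e, g, h, k} are all mutually reachable — one SCC of size 5.
{c, d, f} are all mutually reachable — one SCC of size 3.
{b, j} are all mutually reachable — one SCC of size 2.
{i} is an SCC by itself.
That gives 4 strongly connected components.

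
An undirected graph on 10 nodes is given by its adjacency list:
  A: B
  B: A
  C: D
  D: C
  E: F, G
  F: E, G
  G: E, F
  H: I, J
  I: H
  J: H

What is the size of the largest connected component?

3

Starting from A we can reach A, B. That is one component of size 2.
Starting from C we can reach C, D. That is one component of size 2.
Starting from H we can reach H, I, J. That is one component of size 3.
Starting from E we can reach E, F, G. That is one component of size 3.
The largest has 3 vertices.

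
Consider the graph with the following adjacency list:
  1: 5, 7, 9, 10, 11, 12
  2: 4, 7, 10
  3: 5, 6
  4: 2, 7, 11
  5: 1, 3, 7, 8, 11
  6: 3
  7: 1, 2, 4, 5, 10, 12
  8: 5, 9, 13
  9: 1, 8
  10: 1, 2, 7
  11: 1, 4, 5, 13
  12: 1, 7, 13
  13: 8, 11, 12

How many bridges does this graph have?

2

The edges on the cycle 1-9-8-5-1 are not bridges since each lies on that cycle.
But removing 3-6 disconnects 3 from 6; removing 3-5 disconnects 3 from 5 — these are bridges.
That makes 2 bridges.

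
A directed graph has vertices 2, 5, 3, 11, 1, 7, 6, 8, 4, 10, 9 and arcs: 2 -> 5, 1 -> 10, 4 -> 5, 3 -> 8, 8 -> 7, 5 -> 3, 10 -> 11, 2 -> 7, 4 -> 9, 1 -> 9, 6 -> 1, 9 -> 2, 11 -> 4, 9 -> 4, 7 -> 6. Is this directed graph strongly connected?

Yes

From 11 we can reach every vertex (1, 2, 3, 4, 5, 6, 7, 8, 9, 10, 11), and every vertex can reach 11 (1, 2, 3, 4, 5, 6, 7, 8, 9, 10, 11). So the whole graph is one strongly connected component.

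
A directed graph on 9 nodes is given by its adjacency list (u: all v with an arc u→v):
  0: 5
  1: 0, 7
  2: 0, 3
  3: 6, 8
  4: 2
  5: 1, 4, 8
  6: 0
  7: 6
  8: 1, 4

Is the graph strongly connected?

From 2 we can reach every vertex (0, 1, 2, 3, 4, 5, 6, 7, 8), and every vertex can reach 2 (0, 1, 2, 3, 4, 5, 6, 7, 8). So the whole graph is one strongly connected component.

Yes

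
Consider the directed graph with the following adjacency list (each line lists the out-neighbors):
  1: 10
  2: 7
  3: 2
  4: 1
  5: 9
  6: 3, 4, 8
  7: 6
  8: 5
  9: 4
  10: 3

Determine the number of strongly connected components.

1

{1, 2, 3, 4, 5, 6, 7, 8, 9, 10} are all mutually reachable — one SCC of size 10.
That gives 1 strongly connected component.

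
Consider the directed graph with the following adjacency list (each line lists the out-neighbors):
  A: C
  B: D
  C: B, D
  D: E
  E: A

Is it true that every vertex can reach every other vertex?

Yes

From E we can reach every vertex (A, B, C, D, E), and every vertex can reach E (A, B, C, D, E). So the whole graph is one strongly connected component.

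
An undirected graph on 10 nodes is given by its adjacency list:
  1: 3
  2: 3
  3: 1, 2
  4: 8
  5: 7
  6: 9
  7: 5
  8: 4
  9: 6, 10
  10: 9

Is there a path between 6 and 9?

From 6 we can reach 6, 9, 10, which includes 9.

Yes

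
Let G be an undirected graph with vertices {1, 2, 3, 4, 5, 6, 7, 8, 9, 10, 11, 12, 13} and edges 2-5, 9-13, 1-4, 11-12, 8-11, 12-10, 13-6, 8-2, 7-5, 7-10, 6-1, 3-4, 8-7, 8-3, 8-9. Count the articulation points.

1

Removing 8 increases the component count from 1 to 2, so 8 is a cut vertex.
By contrast removing 6 leaves 1 component; it is not a cut vertex. No other vertex is a cut vertex either.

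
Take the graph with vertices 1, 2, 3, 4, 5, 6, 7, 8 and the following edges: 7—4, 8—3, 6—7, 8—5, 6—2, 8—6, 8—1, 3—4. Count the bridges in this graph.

The edges on the cycle 8-3-4-7-6-8 are not bridges since each lies on that cycle.
But removing 8—5 disconnects 8 from 5; removing 6—2 disconnects 6 from 2; removing 8—1 disconnects 8 from 1 — these are bridges.
That makes 3 bridges.

3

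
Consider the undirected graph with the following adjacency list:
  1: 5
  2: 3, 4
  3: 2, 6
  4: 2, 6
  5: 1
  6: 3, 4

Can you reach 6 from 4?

Yes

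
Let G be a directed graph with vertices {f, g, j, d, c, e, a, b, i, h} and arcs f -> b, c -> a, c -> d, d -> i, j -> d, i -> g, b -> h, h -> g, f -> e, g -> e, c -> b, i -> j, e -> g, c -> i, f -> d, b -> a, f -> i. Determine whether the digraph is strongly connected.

No

There is no directed path from f to c, so the graph is not strongly connected.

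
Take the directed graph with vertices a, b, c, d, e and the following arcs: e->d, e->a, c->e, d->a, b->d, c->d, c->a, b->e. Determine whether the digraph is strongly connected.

No

There is no directed path from d to e, so the graph is not strongly connected.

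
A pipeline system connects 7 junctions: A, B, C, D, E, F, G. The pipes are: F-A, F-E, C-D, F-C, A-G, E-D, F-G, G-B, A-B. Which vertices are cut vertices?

F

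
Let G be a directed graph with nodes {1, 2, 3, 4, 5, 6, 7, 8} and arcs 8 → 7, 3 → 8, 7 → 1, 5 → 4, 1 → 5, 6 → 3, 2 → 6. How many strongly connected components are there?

8

{1} is an SCC by itself.
{6} is an SCC by itself.
{2} is an SCC by itself.
{4} is an SCC by itself.
{5} is an SCC by itself.
(and 3 more singleton SCCs)
That gives 8 strongly connected components.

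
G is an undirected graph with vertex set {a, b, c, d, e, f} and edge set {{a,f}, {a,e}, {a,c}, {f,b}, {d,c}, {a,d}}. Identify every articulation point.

Removing a increases the component count from 1 to 3, so a is a cut vertex.
Removing f increases the component count from 1 to 2, so f is a cut vertex.
By contrast removing e leaves 1 component; it is not a cut vertex. No other vertex is a cut vertex either.

a, f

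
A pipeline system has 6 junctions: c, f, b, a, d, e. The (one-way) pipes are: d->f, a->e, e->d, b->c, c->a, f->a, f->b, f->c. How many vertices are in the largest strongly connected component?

6

{a, b, c, d, e, f} are all mutually reachable — one SCC of size 6.
The largest has 6 vertices.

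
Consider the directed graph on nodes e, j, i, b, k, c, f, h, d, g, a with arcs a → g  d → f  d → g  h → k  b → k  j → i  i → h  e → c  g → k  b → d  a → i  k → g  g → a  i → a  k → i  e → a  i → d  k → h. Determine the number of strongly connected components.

{a, d, g, h, i, k} are all mutually reachable — one SCC of size 6.
{e} is an SCC by itself.
{b} is an SCC by itself.
{c} is an SCC by itself.
{f} is an SCC by itself.
(and 1 more singleton SCC)
That gives 6 strongly connected components.

6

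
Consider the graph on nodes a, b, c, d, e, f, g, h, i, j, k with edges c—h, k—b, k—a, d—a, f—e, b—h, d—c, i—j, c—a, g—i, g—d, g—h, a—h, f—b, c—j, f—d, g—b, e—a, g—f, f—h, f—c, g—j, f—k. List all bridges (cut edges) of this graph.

none

The edges on the cycle f-d-c-f are not bridges since each lies on that cycle.
Every edge lies on some cycle, so there are no bridges.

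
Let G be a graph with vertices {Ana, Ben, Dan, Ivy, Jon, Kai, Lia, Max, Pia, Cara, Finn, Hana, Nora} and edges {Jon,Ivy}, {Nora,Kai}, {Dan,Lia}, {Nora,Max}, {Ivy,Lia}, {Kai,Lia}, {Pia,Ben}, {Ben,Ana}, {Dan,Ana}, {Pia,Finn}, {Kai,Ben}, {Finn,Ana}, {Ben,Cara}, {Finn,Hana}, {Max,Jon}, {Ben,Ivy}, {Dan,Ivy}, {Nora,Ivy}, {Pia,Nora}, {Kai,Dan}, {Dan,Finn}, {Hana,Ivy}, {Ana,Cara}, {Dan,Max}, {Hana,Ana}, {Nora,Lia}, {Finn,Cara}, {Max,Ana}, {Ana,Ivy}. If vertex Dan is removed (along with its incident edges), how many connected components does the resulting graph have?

With Dan gone, the remaining components are: {Ana, Ben, Ivy, Jon, Kai, Lia, Max, Pia, Cara, Finn, Hana, Nora}.
That is 1 component.

1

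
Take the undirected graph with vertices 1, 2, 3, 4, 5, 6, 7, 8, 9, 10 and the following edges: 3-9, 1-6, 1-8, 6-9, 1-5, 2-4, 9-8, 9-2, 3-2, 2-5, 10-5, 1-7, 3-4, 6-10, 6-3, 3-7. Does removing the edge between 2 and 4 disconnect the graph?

No

After removing 2-4, the path 2-3-4 still connects them, so the edge is not a bridge.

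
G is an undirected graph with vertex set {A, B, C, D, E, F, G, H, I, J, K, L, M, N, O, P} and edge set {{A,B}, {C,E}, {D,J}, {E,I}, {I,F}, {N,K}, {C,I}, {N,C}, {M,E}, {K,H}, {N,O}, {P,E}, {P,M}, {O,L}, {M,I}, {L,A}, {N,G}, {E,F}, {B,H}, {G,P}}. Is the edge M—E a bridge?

After removing M—E, the path M-P-E still connects them, so the edge is not a bridge.

No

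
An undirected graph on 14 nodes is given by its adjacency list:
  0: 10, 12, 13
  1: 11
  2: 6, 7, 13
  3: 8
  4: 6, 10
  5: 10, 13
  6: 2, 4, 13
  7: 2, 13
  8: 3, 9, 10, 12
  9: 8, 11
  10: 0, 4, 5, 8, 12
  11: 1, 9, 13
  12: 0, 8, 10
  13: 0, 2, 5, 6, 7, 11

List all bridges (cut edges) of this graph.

1-11, 3-8

The edges on the cycle 13-0-12-8-10-4-6-13 are not bridges since each lies on that cycle.
But removing 3-8 disconnects 3 from 8; removing 11-1 disconnects 11 from 1 — these are bridges.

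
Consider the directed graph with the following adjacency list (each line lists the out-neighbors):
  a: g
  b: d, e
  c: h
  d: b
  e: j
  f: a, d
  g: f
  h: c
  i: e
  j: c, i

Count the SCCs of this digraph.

4

{e, i, j} are all mutually reachable — one SCC of size 3.
{a, f, g} are all mutually reachable — one SCC of size 3.
{b, d} are all mutually reachable — one SCC of size 2.
{c, h} are all mutually reachable — one SCC of size 2.
That gives 4 strongly connected components.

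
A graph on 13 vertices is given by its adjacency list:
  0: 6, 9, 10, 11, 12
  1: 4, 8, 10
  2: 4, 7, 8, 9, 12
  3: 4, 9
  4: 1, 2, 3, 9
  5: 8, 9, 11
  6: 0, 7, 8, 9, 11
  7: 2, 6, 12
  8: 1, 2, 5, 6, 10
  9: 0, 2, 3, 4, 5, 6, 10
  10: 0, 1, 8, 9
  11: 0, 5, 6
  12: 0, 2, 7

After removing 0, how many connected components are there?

1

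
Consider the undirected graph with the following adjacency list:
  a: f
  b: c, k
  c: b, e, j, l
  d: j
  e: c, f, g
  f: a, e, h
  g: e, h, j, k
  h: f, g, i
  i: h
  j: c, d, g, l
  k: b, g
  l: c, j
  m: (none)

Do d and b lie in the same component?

Yes

From d we can reach a, b, c, d, e, f, g, h, i, j, k, l, which includes b.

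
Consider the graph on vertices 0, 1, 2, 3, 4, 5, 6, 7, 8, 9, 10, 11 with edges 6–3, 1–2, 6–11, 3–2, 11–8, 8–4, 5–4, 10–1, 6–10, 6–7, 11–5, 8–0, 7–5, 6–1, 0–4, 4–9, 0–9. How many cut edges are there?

The edges on the cycle 6-10-1-6 are not bridges since each lies on that cycle.
Every edge lies on some cycle, so there are no bridges.

0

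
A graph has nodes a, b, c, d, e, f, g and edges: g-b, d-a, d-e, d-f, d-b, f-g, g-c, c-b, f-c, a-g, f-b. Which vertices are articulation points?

d

Removing d increases the component count from 1 to 2, so d is a cut vertex.
By contrast removing b leaves 1 component; it is not a cut vertex. No other vertex is a cut vertex either.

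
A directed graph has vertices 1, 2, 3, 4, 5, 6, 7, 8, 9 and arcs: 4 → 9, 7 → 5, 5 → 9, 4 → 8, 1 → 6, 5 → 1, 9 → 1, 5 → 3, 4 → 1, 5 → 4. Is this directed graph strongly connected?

No

There is no directed path from 7 to 2, so the graph is not strongly connected.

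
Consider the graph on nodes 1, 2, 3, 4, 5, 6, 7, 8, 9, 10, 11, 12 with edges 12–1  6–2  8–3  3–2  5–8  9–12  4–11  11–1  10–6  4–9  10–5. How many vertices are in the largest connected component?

6

7 is isolated — a component by itself.
Starting from 1 we can reach 1, 4, 9, 11, 12. That is one component of size 5.
Starting from 2 we can reach 2, 3, 5, 6, 8, 10. That is one component of size 6.
The largest has 6 vertices.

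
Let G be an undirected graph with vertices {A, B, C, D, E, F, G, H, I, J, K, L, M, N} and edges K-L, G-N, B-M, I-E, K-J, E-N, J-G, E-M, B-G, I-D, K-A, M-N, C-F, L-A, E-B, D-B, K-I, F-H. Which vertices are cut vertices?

Removing F increases the component count from 2 to 3, so F is a cut vertex.
Removing K increases the component count from 2 to 3, so K is a cut vertex.
By contrast removing A leaves 2 components; it is not a cut vertex. No other vertex is a cut vertex either.

F, K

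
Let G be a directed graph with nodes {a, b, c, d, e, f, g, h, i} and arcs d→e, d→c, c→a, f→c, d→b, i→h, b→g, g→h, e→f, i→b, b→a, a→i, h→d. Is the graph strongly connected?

Yes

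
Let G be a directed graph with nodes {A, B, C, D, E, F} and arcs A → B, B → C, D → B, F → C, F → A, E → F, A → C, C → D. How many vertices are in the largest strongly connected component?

{B, C, D} are all mutually reachable — one SCC of size 3.
{A} is an SCC by itself.
{E} is an SCC by itself.
{F} is an SCC by itself.
The largest has 3 vertices.

3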